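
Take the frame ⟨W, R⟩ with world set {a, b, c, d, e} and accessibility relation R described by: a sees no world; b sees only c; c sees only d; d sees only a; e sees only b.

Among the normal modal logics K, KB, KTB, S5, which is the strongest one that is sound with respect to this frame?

Symmetric (axiom B): no — b R c but not c R b.
Reflexive (axiom T): no — a is not related to itself.
Euclidean (axiom 5): no — b R c and b R c, but not c R c.
So F validates K; KB would additionally require R to be symmetric. The strongest is K.

K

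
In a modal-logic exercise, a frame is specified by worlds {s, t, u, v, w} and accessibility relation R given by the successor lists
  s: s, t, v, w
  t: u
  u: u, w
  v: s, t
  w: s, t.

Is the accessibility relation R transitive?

Transitive: no — s R t and t R u, but not s R u.

No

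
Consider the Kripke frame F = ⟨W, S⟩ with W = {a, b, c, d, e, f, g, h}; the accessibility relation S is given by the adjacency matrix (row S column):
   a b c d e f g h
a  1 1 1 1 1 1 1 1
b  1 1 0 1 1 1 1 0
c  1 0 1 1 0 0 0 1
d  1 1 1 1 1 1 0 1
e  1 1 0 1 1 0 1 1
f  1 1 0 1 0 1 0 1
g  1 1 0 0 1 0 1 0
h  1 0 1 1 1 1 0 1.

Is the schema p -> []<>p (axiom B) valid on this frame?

Axiom B corresponds to the accessibility relation being symmetric.
Symmetric: yes — every pair in S has its reverse in S.

Yes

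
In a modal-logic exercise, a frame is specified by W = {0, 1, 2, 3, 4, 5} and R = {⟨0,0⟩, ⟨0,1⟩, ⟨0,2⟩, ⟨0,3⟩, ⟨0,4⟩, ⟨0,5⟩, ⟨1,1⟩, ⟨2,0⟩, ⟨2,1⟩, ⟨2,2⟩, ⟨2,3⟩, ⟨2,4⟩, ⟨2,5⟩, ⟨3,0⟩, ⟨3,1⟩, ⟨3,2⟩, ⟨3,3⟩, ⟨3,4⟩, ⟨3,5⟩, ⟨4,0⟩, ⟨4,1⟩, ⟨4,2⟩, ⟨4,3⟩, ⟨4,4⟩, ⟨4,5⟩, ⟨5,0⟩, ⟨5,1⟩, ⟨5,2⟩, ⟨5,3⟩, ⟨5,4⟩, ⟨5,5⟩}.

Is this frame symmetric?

No

Symmetric: no — 0 R 1 but not 1 R 0.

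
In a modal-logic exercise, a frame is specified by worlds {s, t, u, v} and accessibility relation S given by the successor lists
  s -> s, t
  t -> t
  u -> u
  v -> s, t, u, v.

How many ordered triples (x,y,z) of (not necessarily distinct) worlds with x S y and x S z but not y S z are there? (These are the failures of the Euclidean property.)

9

Enumerating: (s,t,s), (v,s,u), (v,s,v), (v,t,s), (v,t,u), (v,t,v), (v,u,s), (v,u,t), (v,u,v).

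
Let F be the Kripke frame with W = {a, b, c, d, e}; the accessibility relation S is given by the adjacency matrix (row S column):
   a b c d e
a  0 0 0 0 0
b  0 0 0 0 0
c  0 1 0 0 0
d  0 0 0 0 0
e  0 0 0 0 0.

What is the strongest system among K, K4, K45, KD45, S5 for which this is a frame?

Transitive (axiom 4): yes — every two-step S-path is closed by a direct edge.
Euclidean (axiom 5): no — c S b and c S b, but not b S b.
Serial (axiom D): no — a has no S-successor.
Reflexive (axiom T): no — a is not related to itself.
So F validates K, K4; K45 would additionally require S to be Euclidean. The strongest is K4.

K4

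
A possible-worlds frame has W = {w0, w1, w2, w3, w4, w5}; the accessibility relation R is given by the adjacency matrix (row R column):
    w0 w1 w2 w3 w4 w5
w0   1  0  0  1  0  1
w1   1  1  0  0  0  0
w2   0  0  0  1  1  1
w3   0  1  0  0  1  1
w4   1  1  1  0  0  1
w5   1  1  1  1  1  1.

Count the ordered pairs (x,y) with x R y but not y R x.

8

Enumerating: (w0,w3), (w1,w0), (w2,w3), (w3,w1), (w3,w4), (w4,w0), (w4,w1), (w5,w1).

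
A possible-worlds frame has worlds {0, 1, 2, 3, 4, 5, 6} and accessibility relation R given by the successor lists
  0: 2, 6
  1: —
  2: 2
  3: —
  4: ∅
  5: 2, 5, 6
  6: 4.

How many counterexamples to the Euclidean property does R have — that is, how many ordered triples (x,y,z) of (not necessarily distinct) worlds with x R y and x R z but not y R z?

9

Enumerating: (0,2,6), (0,6,2), (0,6,6), (5,2,5), (5,2,6), (5,6,2), (5,6,5), (5,6,6), (6,4,4).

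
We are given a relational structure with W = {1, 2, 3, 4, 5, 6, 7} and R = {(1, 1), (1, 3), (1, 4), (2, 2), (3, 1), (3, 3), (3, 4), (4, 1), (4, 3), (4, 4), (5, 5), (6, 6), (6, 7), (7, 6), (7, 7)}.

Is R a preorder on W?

Yes

Reflexive: yes — every world is R-related to itself.
Transitive: yes — every two-step R-path is closed by a direct edge.
So R is a preorder.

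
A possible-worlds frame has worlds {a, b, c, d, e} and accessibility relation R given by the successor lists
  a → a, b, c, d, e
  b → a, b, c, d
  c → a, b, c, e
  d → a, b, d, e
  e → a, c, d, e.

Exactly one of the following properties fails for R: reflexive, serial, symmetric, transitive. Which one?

Reflexive: yes — every world is R-related to itself.
Serial: yes — every world has a successor (e.g. a R a).
Symmetric: yes — every pair in R has its reverse in R.
Transitive: no — b R a and a R e, but not b R e.
Only transitive fails.

transitive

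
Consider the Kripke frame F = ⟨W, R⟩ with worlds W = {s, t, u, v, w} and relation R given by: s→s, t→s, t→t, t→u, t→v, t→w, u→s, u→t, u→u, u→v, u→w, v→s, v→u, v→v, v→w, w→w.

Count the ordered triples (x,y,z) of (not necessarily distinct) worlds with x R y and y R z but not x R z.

1

Enumerating: (v,u,t).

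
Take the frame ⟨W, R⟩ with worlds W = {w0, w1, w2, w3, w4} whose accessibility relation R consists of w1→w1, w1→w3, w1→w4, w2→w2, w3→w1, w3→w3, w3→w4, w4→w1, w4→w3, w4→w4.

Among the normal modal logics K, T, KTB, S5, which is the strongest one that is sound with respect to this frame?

K

Reflexive (axiom T): no — w0 is not related to itself.
Symmetric (axiom B): yes — every pair in R has its reverse in R.
Euclidean (axiom 5): yes — any two successors of a common world are R-related.
So F validates K; T would additionally require R to be reflexive. The strongest is K.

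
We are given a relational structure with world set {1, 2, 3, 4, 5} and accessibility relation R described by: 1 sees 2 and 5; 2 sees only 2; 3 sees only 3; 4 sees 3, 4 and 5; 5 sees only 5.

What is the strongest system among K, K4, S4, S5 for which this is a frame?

Transitive (axiom 4): yes — every two-step R-path is closed by a direct edge.
Reflexive (axiom T): no — 1 is not related to itself.
Euclidean (axiom 5): no — 1 R 2 and 1 R 5, but not 2 R 5.
So F validates K, K4; S4 would additionally require R to be reflexive. The strongest is K4.

K4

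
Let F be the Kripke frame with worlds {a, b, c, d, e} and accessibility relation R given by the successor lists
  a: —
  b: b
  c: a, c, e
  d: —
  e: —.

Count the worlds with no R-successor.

3

Enumerating: a, d, e.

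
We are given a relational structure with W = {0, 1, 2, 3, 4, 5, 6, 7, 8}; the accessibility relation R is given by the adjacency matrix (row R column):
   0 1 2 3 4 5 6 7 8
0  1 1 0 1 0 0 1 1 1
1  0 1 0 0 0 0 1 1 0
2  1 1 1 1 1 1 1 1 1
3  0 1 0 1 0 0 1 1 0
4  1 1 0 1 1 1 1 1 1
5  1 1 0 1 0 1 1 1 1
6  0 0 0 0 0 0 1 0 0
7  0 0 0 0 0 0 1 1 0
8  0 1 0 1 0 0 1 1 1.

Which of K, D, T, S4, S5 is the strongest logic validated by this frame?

S4

Serial (axiom D): yes — every world has a successor (e.g. 0 R 0).
Reflexive (axiom T): yes — every world is R-related to itself.
Transitive (axiom 4): yes — every two-step R-path is closed by a direct edge.
Euclidean (axiom 5): no — 0 R 1 and 0 R 3, but not 1 R 3.
So F validates K, D, T, S4; S5 would additionally require R to be Euclidean. The strongest is S4.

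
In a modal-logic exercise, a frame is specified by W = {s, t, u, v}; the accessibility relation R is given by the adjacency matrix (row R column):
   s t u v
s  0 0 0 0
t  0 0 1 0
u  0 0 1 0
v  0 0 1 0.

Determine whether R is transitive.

Transitive: yes — every two-step R-path is closed by a direct edge.

Yes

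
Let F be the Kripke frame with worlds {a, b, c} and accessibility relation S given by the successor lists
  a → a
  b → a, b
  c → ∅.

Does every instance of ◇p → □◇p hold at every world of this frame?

Axiom 5 corresponds to the accessibility relation being Euclidean.
Euclidean: no — b S a and b S b, but not a S b.

No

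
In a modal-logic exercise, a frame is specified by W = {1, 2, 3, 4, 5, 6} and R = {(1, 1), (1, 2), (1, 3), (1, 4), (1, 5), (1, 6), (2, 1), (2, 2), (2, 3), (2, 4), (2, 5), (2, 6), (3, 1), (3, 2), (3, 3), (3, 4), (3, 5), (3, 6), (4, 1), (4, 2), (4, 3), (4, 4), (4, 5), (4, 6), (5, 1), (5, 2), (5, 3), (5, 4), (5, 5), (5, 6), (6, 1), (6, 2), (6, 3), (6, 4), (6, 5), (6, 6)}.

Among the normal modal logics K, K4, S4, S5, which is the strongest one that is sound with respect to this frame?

Transitive (axiom 4): yes — every two-step R-path is closed by a direct edge.
Reflexive (axiom T): yes — every world is R-related to itself.
Euclidean (axiom 5): yes — any two successors of a common world are R-related.
So F validates K, K4, S4, S5. The strongest is S5.

S5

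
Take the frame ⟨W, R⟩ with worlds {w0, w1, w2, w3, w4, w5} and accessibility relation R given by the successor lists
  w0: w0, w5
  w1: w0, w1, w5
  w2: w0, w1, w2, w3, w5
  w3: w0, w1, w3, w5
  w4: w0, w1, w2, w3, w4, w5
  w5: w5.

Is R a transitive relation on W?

Yes

Transitive: yes — every two-step R-path is closed by a direct edge.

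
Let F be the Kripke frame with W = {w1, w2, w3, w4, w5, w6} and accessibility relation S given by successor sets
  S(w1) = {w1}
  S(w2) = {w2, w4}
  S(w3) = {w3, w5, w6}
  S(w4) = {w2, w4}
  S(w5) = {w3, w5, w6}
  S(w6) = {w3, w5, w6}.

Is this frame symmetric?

Symmetric: yes — every pair in S has its reverse in S.

Yes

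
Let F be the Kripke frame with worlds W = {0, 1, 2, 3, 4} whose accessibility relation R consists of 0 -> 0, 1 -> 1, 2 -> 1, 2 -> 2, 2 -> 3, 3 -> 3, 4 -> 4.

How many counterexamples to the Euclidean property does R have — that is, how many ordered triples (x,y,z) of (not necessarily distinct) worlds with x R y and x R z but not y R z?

4

Enumerating: (2,1,2), (2,1,3), (2,3,1), (2,3,2).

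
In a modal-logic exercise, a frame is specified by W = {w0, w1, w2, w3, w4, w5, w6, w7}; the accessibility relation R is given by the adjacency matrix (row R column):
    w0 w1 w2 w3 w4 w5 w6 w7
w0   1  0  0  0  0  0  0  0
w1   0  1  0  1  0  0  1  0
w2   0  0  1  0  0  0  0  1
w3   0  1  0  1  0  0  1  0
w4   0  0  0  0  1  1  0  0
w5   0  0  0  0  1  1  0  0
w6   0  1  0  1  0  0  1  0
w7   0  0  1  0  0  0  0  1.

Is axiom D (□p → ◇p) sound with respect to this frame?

By correspondence theory, D is valid on a frame iff R is serial.
Serial: yes — every world has a successor (e.g. w0 R w0).

Yes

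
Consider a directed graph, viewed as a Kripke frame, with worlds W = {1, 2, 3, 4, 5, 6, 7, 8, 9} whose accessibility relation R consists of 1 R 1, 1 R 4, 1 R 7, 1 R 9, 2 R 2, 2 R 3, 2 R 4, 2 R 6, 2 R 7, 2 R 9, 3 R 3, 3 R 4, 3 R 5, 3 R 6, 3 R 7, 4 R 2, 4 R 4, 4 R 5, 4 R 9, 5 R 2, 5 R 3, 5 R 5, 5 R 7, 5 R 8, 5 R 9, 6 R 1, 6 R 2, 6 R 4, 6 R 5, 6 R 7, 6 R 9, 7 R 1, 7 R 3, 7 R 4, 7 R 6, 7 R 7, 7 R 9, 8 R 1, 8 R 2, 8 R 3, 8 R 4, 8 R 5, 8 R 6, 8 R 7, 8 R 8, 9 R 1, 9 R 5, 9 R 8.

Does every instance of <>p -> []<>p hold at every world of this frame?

No

Axiom 5 corresponds to the accessibility relation being Euclidean.
Euclidean: no — 1 R 4 and 1 R 7, but not 4 R 7.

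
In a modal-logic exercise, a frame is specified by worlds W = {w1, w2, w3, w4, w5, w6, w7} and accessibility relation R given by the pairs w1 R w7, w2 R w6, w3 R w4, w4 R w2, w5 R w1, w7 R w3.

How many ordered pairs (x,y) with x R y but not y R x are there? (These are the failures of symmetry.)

6

Enumerating: (w1,w7), (w2,w6), (w3,w4), (w4,w2), (w5,w1), (w7,w3).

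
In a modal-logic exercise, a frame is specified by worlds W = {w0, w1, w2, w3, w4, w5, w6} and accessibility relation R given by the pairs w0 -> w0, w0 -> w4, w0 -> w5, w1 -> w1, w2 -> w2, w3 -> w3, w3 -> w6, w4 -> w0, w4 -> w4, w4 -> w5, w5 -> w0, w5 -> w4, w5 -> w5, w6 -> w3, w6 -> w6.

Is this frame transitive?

Transitive: yes — every two-step R-path is closed by a direct edge.

Yes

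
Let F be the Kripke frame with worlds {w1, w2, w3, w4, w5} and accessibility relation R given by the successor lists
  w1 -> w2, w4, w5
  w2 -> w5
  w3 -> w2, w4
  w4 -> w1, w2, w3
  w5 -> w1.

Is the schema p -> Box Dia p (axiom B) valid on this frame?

Axiom B corresponds to the accessibility relation being symmetric.
Symmetric: no — w1 R w2 but not w2 R w1.

No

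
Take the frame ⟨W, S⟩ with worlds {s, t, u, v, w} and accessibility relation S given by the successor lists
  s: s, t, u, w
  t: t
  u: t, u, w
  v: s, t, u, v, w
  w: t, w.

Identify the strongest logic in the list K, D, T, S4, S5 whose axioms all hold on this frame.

Serial (axiom D): yes — every world has a successor (e.g. s S s).
Reflexive (axiom T): yes — every world is S-related to itself.
Transitive (axiom 4): yes — every two-step S-path is closed by a direct edge.
Euclidean (axiom 5): no — s S t and s S u, but not t S u.
So F validates K, D, T, S4; S5 would additionally require S to be Euclidean. The strongest is S4.

S4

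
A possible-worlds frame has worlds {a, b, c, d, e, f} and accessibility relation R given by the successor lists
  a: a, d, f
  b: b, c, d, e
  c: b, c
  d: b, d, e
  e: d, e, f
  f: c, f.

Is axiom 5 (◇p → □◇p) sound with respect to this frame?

By correspondence theory, 5 is valid on a frame iff R is Euclidean.
Euclidean: no — a R d and a R f, but not d R f.

No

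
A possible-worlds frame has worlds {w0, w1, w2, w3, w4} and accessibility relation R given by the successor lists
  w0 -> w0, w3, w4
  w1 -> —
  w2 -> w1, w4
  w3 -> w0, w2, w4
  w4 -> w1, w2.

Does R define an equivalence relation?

No

Reflexive: no — w1 is not related to itself.
Symmetric: no — w0 R w4 but not w4 R w0.
Transitive: no — w0 R w3 and w3 R w2, but not w0 R w2.
So R is not an equivalence relation.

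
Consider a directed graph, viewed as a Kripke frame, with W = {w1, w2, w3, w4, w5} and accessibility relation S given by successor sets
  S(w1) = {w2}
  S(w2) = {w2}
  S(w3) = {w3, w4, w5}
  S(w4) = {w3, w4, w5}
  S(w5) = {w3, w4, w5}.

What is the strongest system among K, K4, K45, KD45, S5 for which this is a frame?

KD45

Transitive (axiom 4): yes — every two-step S-path is closed by a direct edge.
Euclidean (axiom 5): yes — any two successors of a common world are S-related.
Serial (axiom D): yes — every world has a successor (e.g. w1 S w2).
Reflexive (axiom T): no — w1 is not related to itself.
So F validates K, K4, K45, KD45; S5 would additionally require S to be reflexive. The strongest is KD45.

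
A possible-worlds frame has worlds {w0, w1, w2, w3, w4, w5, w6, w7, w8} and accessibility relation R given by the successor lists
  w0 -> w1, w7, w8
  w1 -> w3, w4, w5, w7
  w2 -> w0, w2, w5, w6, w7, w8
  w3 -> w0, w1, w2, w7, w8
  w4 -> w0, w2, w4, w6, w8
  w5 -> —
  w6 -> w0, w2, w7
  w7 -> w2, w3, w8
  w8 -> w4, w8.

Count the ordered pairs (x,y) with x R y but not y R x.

Enumerating: (w0,w1), (w0,w7), (w0,w8), (w1,w4), (w1,w5), (w1,w7), (w2,w0), (w2,w5), (w2,w8), (w3,w0), (w3,w2), (w3,w8), (w4,w0), (w4,w2), (w4,w6), (w6,w0), (w6,w7), (w7,w8).

18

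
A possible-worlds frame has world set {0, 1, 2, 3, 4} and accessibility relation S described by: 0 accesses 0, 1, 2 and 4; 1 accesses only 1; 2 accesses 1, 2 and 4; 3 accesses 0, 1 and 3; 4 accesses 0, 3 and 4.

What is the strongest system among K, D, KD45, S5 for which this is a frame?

Serial (axiom D): yes — every world has a successor (e.g. 0 S 0).
Euclidean (axiom 5): no — 0 S 1 and 0 S 2, but not 1 S 2.
Transitive (axiom 4): no — 0 S 4 and 4 S 3, but not 0 S 3.
Reflexive (axiom T): yes — every world is S-related to itself.
So F validates K, D; KD45 would additionally require S to be Euclidean and transitive. The strongest is D.

D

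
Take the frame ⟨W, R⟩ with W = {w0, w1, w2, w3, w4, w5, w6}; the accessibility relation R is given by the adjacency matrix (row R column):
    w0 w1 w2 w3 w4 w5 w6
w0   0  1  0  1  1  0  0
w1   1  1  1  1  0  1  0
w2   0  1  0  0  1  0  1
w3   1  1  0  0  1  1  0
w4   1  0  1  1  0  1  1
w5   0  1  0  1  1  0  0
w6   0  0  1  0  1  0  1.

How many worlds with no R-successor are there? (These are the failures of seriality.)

R is serial; there are no such worlds.

0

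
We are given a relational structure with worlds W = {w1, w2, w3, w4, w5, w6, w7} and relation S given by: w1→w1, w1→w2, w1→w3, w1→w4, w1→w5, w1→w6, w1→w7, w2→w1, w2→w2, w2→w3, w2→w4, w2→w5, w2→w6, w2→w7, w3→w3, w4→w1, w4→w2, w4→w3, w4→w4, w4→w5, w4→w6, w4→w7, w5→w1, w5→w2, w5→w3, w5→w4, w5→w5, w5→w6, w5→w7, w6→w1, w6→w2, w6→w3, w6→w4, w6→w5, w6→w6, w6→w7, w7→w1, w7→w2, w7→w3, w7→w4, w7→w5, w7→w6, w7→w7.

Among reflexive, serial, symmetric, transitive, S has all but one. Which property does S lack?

symmetric

Reflexive: yes — every world is S-related to itself.
Serial: yes — every world has a successor (e.g. w1 S w1).
Symmetric: no — w1 S w3 but not w3 S w1.
Transitive: yes — every two-step S-path is closed by a direct edge.
Only symmetric fails.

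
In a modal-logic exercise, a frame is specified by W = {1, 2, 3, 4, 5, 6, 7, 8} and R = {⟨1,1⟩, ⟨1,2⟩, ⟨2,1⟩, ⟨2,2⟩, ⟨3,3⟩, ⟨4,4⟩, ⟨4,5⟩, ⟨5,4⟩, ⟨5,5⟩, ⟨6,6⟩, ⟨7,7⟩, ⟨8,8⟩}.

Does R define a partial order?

Reflexive: yes — every world is R-related to itself.
Transitive: yes — every two-step R-path is closed by a direct edge.
Antisymmetric: no — 1 R 2 and 2 R 1 with 1 ≠ 2.
So R is not a partial order.

No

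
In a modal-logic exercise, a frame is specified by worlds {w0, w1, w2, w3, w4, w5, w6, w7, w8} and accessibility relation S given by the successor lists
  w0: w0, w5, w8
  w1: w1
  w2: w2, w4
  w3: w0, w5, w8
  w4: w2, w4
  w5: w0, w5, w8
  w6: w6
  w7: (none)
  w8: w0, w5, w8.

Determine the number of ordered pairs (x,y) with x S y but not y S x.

3

Enumerating: (w3,w0), (w3,w5), (w3,w8).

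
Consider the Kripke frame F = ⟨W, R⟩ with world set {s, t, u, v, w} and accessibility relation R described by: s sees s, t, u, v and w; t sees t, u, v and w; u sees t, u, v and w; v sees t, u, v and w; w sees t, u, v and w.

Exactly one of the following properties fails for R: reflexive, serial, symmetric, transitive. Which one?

symmetric

Reflexive: yes — every world is R-related to itself.
Serial: yes — every world has a successor (e.g. s R s).
Symmetric: no — s R t but not t R s.
Transitive: yes — every two-step R-path is closed by a direct edge.
Only symmetric fails.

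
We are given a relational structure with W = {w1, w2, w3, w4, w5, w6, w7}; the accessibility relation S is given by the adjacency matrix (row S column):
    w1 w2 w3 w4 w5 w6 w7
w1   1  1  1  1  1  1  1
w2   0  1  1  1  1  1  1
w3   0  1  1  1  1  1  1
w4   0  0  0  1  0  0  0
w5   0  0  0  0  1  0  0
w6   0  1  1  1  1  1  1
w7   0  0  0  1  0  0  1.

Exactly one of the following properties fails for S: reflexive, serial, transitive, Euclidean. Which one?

Euclidean

Reflexive: yes — every world is S-related to itself.
Serial: yes — every world has a successor (e.g. w1 S w1).
Transitive: yes — every two-step S-path is closed by a direct edge.
Euclidean: no — w1 S w4 and w1 S w2, but not w4 S w2.
Only Euclidean fails.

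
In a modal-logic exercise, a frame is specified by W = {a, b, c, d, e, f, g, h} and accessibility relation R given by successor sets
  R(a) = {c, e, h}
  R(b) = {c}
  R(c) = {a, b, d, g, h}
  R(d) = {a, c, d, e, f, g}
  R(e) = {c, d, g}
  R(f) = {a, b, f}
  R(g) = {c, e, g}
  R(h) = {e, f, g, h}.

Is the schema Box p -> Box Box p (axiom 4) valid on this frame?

No

The schema 4 characterises exactly the transitive frames.
Transitive: no — a R c and c R b, but not a R b.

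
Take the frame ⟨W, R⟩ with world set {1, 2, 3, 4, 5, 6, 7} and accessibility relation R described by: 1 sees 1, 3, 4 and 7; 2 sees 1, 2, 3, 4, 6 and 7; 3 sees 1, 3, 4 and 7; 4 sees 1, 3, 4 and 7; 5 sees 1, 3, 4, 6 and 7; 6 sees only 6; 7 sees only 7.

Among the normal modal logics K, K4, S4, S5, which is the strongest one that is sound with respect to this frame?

K4

Transitive (axiom 4): yes — every two-step R-path is closed by a direct edge.
Reflexive (axiom T): no — 5 is not related to itself.
Euclidean (axiom 5): no — 1 R 7 and 1 R 3, but not 7 R 3.
So F validates K, K4; S4 would additionally require R to be reflexive. The strongest is K4.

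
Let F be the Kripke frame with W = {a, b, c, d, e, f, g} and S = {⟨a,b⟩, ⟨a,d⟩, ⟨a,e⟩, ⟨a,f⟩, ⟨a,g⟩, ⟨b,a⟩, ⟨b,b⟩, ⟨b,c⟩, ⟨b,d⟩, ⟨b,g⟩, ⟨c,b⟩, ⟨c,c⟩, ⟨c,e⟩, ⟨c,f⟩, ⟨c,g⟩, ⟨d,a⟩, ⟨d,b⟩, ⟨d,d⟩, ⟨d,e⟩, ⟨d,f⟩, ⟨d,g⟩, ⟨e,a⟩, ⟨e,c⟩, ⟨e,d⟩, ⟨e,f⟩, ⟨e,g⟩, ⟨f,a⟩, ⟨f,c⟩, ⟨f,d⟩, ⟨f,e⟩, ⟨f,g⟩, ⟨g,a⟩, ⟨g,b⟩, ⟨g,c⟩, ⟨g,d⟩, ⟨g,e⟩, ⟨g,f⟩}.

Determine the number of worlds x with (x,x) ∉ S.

Enumerating: a, e, f, g.

4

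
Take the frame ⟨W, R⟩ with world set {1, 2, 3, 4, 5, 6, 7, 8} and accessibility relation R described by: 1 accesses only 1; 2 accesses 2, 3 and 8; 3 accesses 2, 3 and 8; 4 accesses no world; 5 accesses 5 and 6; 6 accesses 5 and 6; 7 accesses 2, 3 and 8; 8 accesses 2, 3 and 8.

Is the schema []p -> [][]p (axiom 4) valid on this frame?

Yes

The schema 4 characterises exactly the transitive frames.
Transitive: yes — every two-step R-path is closed by a direct edge.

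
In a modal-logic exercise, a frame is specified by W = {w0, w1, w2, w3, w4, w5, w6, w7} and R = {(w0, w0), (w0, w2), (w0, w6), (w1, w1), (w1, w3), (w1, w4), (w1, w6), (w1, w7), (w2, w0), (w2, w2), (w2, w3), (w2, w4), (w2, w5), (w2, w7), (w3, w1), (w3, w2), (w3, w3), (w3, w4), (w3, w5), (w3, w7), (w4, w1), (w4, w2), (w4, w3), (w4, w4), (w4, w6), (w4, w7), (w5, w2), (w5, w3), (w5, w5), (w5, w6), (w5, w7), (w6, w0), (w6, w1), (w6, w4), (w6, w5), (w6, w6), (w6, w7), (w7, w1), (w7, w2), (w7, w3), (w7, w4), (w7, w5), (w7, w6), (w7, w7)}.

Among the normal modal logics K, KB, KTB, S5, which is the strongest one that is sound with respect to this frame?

KTB

Symmetric (axiom B): yes — every pair in R has its reverse in R.
Reflexive (axiom T): yes — every world is R-related to itself.
Euclidean (axiom 5): no — w0 R w2 and w0 R w6, but not w2 R w6.
So F validates K, KB, KTB; S5 would additionally require R to be Euclidean. The strongest is KTB.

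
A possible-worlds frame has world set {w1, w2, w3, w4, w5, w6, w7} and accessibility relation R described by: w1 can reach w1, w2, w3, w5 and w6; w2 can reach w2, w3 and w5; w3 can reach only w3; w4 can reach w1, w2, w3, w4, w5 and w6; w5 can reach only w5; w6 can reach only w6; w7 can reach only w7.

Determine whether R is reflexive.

Reflexive: yes — every world is R-related to itself.

Yes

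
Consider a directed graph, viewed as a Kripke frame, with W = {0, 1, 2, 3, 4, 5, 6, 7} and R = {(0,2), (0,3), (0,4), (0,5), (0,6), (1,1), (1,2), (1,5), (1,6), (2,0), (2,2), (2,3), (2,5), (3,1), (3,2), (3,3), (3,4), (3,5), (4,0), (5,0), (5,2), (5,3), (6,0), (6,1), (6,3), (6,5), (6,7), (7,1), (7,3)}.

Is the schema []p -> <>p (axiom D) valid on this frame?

The schema D characterises exactly the serial frames.
Serial: yes — every world has a successor (e.g. 0 R 2).

Yes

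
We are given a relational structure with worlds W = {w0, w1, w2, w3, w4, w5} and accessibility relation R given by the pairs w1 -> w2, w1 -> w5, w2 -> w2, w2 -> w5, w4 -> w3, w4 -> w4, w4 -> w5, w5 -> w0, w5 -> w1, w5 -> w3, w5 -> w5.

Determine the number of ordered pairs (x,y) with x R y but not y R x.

6

Enumerating: (w1,w2), (w2,w5), (w4,w3), (w4,w5), (w5,w0), (w5,w3).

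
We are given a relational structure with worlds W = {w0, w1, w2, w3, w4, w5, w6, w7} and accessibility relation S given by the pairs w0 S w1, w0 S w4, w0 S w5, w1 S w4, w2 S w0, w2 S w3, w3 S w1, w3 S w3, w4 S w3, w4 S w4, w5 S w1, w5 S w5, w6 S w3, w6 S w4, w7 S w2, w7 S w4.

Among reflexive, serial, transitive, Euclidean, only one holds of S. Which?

serial

Reflexive: no — w0 is not related to itself.
Serial: yes — every world has a successor (e.g. w0 S w1).
Transitive: no — w0 S w4 and w4 S w3, but not w0 S w3.
Euclidean: no — w0 S w1 and w0 S w5, but not w1 S w5.
Only serial holds.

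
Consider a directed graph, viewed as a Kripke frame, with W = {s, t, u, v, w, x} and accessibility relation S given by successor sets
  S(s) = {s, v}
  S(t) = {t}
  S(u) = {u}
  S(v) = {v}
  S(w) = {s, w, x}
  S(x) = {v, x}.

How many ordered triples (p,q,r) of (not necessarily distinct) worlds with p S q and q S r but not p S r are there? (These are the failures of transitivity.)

Enumerating: (w,s,v), (w,x,v).

2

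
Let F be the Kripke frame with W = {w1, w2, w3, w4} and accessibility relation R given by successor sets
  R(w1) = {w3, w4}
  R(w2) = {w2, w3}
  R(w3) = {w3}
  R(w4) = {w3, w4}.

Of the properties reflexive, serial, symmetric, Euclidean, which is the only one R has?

Reflexive: no — w1 is not related to itself.
Serial: yes — every world has a successor (e.g. w1 R w3).
Symmetric: no — w1 R w3 but not w3 R w1.
Euclidean: no — w1 R w3 and w1 R w4, but not w3 R w4.
Only serial holds.

serial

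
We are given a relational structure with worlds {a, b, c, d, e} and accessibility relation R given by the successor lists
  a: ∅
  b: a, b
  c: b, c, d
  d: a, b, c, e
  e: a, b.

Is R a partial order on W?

Reflexive: no — a is not related to itself.
Transitive: no — c R b and b R a, but not c R a.
Antisymmetric: no — c R d and d R c with c ≠ d.
So R is not a partial order.

No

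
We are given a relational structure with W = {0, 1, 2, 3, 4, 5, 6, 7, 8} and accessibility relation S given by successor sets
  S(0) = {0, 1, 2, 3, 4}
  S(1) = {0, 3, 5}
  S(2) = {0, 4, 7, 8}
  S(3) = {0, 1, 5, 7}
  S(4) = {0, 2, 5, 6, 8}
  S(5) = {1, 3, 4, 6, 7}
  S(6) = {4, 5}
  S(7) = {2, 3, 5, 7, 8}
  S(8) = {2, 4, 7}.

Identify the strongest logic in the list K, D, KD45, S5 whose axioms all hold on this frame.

Serial (axiom D): yes — every world has a successor (e.g. 0 S 0).
Euclidean (axiom 5): no — 0 S 1 and 0 S 2, but not 1 S 2.
Transitive (axiom 4): no — 0 S 1 and 1 S 5, but not 0 S 5.
Reflexive (axiom T): no — 1 is not related to itself.
So F validates K, D; KD45 would additionally require S to be Euclidean and transitive. The strongest is D.

D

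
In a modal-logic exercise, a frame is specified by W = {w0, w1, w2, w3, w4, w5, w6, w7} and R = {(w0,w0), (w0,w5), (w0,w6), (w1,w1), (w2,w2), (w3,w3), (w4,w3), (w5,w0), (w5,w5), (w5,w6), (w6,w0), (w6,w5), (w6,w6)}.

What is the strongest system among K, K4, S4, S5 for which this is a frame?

Transitive (axiom 4): yes — every two-step R-path is closed by a direct edge.
Reflexive (axiom T): no — w4 is not related to itself.
Euclidean (axiom 5): yes — any two successors of a common world are R-related.
So F validates K, K4; S4 would additionally require R to be reflexive. The strongest is K4.

K4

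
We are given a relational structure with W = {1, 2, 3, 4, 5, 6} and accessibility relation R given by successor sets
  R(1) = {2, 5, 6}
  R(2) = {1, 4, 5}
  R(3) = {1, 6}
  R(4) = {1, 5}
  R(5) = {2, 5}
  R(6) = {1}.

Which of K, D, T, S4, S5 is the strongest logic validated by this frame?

Serial (axiom D): yes — every world has a successor (e.g. 1 R 2).
Reflexive (axiom T): no — 1 is not related to itself.
Transitive (axiom 4): no — 1 R 2 and 2 R 4, but not 1 R 4.
Euclidean (axiom 5): no — 1 R 2 and 1 R 6, but not 2 R 6.
So F validates K, D; T would additionally require R to be reflexive. The strongest is D.

D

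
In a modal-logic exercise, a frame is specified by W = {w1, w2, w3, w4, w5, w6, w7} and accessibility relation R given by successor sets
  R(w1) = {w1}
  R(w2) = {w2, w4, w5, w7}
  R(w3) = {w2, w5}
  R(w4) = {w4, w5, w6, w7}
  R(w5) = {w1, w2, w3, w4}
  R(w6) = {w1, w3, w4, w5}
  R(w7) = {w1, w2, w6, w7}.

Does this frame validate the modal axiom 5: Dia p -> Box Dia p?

By correspondence theory, 5 is valid on a frame iff R is Euclidean.
Euclidean: no — w2 R w5 and w2 R w7, but not w5 R w7.

No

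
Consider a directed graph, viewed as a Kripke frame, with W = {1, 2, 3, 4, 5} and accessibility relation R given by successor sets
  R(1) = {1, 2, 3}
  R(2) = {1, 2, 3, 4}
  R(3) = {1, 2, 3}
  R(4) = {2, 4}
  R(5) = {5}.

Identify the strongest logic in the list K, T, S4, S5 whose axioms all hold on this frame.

T

Reflexive (axiom T): yes — every world is R-related to itself.
Transitive (axiom 4): no — 1 R 2 and 2 R 4, but not 1 R 4.
Euclidean (axiom 5): no — 2 R 1 and 2 R 4, but not 1 R 4.
So F validates K, T; S4 would additionally require R to be transitive. The strongest is T.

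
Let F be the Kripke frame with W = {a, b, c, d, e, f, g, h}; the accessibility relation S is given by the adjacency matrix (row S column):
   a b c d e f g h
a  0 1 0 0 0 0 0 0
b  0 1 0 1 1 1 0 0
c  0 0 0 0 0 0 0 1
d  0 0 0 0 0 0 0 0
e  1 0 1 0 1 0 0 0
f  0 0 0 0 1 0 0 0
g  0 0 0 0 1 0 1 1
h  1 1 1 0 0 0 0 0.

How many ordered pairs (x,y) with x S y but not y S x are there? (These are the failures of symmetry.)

Enumerating: (a,b), (b,d), (b,e), (b,f), (e,a), (e,c), (f,e), (g,e), (g,h), (h,a), (h,b).

11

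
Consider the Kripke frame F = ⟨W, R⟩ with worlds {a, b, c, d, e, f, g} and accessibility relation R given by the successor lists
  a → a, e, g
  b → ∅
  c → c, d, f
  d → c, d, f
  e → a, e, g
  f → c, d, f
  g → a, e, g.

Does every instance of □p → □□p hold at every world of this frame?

The schema 4 characterises exactly the transitive frames.
Transitive: yes — every two-step R-path is closed by a direct edge.

Yes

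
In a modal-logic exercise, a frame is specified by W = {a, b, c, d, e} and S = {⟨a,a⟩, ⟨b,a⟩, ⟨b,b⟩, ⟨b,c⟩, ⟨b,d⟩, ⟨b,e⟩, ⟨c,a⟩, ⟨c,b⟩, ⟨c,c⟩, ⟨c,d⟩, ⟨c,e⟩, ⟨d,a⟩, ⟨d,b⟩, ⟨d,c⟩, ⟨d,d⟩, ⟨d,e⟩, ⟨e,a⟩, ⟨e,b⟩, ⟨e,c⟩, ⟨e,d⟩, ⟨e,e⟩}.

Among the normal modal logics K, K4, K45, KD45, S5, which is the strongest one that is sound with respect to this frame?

Transitive (axiom 4): yes — every two-step S-path is closed by a direct edge.
Euclidean (axiom 5): no — b S a and b S c, but not a S c.
Serial (axiom D): yes — every world has a successor (e.g. a S a).
Reflexive (axiom T): yes — every world is S-related to itself.
So F validates K, K4; K45 would additionally require S to be Euclidean. The strongest is K4.

K4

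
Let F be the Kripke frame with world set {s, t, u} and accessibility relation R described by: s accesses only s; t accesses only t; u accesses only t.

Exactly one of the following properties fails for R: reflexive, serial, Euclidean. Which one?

reflexive

Reflexive: no — u is not related to itself.
Serial: yes — every world has a successor (e.g. s R s).
Euclidean: yes — any two successors of a common world are R-related.
Only reflexive fails.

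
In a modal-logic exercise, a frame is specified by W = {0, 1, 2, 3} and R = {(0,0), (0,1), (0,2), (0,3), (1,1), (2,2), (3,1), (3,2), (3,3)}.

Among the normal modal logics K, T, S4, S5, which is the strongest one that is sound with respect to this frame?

S4

Reflexive (axiom T): yes — every world is R-related to itself.
Transitive (axiom 4): yes — every two-step R-path is closed by a direct edge.
Euclidean (axiom 5): no — 0 R 1 and 0 R 2, but not 1 R 2.
So F validates K, T, S4; S5 would additionally require R to be Euclidean. The strongest is S4.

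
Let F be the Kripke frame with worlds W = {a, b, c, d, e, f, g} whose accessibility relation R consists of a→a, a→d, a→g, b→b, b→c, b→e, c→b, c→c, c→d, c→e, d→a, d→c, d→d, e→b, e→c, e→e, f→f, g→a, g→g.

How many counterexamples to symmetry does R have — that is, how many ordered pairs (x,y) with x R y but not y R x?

0

R is symmetric; there are no such tuples.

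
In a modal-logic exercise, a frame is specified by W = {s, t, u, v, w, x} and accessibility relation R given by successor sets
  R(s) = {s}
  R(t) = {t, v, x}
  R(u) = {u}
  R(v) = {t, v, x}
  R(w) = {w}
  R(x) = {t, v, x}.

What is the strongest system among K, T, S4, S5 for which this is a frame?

S5

Reflexive (axiom T): yes — every world is R-related to itself.
Transitive (axiom 4): yes — every two-step R-path is closed by a direct edge.
Euclidean (axiom 5): yes — any two successors of a common world are R-related.
So F validates K, T, S4, S5. The strongest is S5.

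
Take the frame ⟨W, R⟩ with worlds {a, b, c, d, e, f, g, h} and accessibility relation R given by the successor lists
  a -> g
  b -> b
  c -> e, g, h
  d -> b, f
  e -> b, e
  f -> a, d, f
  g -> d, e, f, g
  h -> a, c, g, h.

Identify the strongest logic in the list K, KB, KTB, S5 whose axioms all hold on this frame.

K

Symmetric (axiom B): no — a R g but not g R a.
Reflexive (axiom T): no — a is not related to itself.
Euclidean (axiom 5): no — c R e and c R g, but not e R g.
So F validates K; KB would additionally require R to be symmetric. The strongest is K.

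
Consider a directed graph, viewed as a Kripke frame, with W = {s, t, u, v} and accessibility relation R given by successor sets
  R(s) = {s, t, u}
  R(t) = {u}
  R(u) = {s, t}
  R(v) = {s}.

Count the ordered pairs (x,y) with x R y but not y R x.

Enumerating: (s,t), (v,s).

2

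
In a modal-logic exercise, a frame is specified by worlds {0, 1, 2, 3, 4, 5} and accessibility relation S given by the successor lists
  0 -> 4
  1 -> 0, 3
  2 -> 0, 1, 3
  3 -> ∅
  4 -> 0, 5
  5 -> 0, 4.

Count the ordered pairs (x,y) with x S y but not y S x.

Enumerating: (1,0), (1,3), (2,0), (2,1), (2,3), (5,0).

6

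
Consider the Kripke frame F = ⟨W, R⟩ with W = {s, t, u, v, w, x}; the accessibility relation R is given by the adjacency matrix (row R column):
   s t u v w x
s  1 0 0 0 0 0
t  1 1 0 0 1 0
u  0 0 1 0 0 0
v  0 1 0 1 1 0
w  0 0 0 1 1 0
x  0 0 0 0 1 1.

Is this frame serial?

Yes

Serial: yes — every world has a successor (e.g. s R s).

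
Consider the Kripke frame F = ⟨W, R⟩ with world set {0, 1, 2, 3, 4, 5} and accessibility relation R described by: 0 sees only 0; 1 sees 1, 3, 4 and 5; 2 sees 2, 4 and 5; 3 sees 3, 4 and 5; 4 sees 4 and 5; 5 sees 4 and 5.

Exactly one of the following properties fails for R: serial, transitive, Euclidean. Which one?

Serial: yes — every world has a successor (e.g. 0 R 0).
Transitive: yes — every two-step R-path is closed by a direct edge.
Euclidean: no — 1 R 4 and 1 R 3, but not 4 R 3.
Only Euclidean fails.

Euclidean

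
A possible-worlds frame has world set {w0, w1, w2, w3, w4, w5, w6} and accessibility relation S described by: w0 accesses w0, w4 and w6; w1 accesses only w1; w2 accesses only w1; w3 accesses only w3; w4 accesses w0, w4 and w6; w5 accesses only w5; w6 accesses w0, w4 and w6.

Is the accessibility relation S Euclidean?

Yes

Euclidean: yes — any two successors of a common world are S-related.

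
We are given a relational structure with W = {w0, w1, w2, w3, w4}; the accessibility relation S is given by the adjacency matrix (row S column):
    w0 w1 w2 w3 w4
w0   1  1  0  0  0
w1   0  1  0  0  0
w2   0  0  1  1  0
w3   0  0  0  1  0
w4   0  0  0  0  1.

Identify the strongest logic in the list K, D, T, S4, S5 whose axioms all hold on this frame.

S4

Serial (axiom D): yes — every world has a successor (e.g. w0 S w0).
Reflexive (axiom T): yes — every world is S-related to itself.
Transitive (axiom 4): yes — every two-step S-path is closed by a direct edge.
Euclidean (axiom 5): no — w0 S w1 and w0 S w0, but not w1 S w0.
So F validates K, D, T, S4; S5 would additionally require S to be Euclidean. The strongest is S4.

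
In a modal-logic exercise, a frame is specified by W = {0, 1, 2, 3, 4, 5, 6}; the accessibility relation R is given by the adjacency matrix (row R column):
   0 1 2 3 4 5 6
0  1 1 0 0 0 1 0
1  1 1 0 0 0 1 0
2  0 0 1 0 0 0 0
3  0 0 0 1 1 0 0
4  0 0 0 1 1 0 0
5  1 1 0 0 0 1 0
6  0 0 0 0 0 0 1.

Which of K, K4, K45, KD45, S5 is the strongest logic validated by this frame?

Transitive (axiom 4): yes — every two-step R-path is closed by a direct edge.
Euclidean (axiom 5): yes — any two successors of a common world are R-related.
Serial (axiom D): yes — every world has a successor (e.g. 0 R 0).
Reflexive (axiom T): yes — every world is R-related to itself.
So F validates K, K4, K45, KD45, S5. The strongest is S5.

S5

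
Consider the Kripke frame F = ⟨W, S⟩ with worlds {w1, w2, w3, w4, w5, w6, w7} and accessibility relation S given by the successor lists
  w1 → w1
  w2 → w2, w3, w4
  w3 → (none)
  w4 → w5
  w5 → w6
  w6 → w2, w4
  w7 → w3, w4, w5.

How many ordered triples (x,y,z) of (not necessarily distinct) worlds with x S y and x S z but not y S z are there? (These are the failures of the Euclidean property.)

18

Enumerating: (w2,w3,w2), (w2,w3,w3), (w2,w3,w4), (w2,w4,w2), (w2,w4,w3), (w2,w4,w4), (w4,w5,w5), (w5,w6,w6), (w6,w4,w2), (w6,w4,w4), (w7,w3,w3), (w7,w3,w4), (w7,w3,w5), (w7,w4,w3), (w7,w4,w4), (w7,w5,w3), (w7,w5,w4), (w7,w5,w5).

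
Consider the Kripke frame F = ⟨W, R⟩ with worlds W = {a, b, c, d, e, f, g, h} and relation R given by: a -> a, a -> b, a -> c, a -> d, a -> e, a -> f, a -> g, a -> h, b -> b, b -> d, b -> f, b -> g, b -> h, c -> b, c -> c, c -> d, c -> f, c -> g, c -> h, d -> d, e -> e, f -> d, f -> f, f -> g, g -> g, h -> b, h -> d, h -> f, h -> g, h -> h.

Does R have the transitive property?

Transitive: yes — every two-step R-path is closed by a direct edge.

Yes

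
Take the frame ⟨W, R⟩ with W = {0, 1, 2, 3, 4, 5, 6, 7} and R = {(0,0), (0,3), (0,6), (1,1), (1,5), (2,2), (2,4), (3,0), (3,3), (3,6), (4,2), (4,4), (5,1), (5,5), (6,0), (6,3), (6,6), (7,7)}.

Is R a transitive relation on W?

Yes

Transitive: yes — every two-step R-path is closed by a direct edge.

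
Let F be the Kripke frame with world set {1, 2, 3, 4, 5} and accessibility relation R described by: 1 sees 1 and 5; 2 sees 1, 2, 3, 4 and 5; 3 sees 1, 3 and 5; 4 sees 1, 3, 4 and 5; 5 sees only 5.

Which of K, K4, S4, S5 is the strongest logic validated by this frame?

S4

Transitive (axiom 4): yes — every two-step R-path is closed by a direct edge.
Reflexive (axiom T): yes — every world is R-related to itself.
Euclidean (axiom 5): no — 2 R 1 and 2 R 3, but not 1 R 3.
So F validates K, K4, S4; S5 would additionally require R to be Euclidean. The strongest is S4.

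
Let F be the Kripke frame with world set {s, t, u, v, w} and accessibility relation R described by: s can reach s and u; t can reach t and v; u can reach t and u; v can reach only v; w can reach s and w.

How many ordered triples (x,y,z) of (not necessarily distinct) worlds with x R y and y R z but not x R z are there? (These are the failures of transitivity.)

Enumerating: (s,u,t), (u,t,v), (w,s,u).

3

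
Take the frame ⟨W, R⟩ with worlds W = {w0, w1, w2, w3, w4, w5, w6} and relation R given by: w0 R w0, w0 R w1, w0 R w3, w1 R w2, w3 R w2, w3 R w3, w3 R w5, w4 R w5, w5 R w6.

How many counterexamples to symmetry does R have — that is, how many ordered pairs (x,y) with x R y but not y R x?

7

Enumerating: (w0,w1), (w0,w3), (w1,w2), (w3,w2), (w3,w5), (w4,w5), (w5,w6).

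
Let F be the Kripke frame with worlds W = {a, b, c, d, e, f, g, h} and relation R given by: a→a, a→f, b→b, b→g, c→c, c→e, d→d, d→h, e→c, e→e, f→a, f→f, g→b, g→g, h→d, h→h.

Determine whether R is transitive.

Transitive: yes — every two-step R-path is closed by a direct edge.

Yes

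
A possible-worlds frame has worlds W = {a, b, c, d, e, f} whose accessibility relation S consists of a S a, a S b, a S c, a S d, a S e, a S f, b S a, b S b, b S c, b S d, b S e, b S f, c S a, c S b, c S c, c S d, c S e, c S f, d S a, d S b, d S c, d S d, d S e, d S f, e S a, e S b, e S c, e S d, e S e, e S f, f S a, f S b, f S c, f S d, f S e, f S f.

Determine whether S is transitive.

Yes

Transitive: yes — every two-step S-path is closed by a direct edge.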